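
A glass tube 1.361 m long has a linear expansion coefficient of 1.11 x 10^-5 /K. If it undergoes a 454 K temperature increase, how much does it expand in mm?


Thermal expansion formula: dL = alpha * L0 * dT
  dL = (1.11 x 10^-5) * 1.361 * 454 = 0.00685862 m
Convert to mm: 0.00685862 * 1000 = 6.8586 mm

6.8586 mm


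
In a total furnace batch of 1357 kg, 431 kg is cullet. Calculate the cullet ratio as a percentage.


Cullet ratio = (cullet mass / total batch mass) * 100
  Ratio = 431 / 1357 * 100 = 31.76%

31.76%


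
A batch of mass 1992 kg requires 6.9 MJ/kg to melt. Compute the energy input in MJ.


Total energy = mass * specific energy
  E = 1992 * 6.9 = 13744.8 MJ

13744.8 MJ


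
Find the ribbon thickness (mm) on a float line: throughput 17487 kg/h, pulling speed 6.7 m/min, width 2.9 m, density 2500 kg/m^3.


Ribbon cross-section from mass balance:
  Volume rate = throughput / density = 17487 / 2500 = 6.9948 m^3/h
  thickness = volume rate / (speed * 60 * width), i.e.
  thickness = throughput / (60 * speed * width * density) * 1000
  thickness = 17487 / (60 * 6.7 * 2.9 * 2500) * 1000 = 6.0 mm

6.0 mm


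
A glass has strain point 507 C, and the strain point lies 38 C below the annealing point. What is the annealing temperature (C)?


T_anneal = T_strain + gap:
  T_anneal = 507 + 38 = 545 C

545 C


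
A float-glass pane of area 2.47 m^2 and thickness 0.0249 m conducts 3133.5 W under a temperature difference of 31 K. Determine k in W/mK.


Fourier's law rearranged: k = Q * t / (A * dT)
  Numerator = 3133.5 * 0.0249 = 78.02415
  Denominator = 2.47 * 31 = 76.57
  k = 78.02415 / 76.57 = 1.019 W/mK

1.019 W/mK


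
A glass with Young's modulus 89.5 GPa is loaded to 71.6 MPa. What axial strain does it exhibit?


Rearrange E = sigma / epsilon:
  epsilon = sigma / E
  E (MPa) = 89.5 * 1000 = 89500
  epsilon = 71.6 / 89500 = 0.0008

0.0008


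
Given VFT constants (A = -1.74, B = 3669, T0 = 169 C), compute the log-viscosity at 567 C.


VFT equation: log(eta) = A + B / (T - T0)
  T - T0 = 567 - 169 = 398
  B / (T - T0) = 3669 / 398 = 9.219
  log(eta) = -1.74 + 9.219 = 7.479

7.479


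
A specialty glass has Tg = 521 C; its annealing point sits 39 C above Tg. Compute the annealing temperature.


The annealing temperature is Tg plus the offset:
  T_anneal = 521 + 39 = 560 C

560 C


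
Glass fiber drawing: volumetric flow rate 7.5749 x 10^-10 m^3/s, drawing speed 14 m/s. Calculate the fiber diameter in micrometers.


Cross-sectional area from continuity:
  A = Q / v = 7.5749 x 10^-10 / 14 = 5.410643 x 10^-11 m^2
Diameter from circular cross-section:
  d = sqrt(4A / pi) * 10^6 (m -> um)
  d = sqrt(4 * 5.410643 x 10^-11 / pi) * 10^6 = 8.3 um

8.3 um


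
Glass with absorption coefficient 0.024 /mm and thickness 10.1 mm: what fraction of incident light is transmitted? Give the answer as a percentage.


Beer-Lambert law: T = exp(-alpha * thickness)
  exponent = -0.024 * 10.1 = -0.2424
  T = exp(-0.2424) = 0.7847
  Percentage = 0.7847 * 100 = 78.47%

78.47%


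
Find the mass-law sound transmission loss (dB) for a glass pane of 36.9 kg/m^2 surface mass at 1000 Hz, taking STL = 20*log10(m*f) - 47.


Mass law: STL = 20 * log10(m * f) - 47
  m * f = 36.9 * 1000 = 36900
  log10(36900) = 4.56703
  STL = 20 * 4.56703 - 47 = 91.3406 - 47 = 44.3 dB

44.3 dB


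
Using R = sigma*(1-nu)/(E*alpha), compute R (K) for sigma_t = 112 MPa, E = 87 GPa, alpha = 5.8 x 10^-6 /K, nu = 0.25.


Thermal shock resistance: R = sigma * (1 - nu) / (E * alpha)
  Numerator = 112 * (1 - 0.25) = 84.0
  Denominator = 87 * 1000 * (5.8 x 10^-6) = 0.5046
  R = 84.0 / 0.5046 = 166.5 K

166.5 K


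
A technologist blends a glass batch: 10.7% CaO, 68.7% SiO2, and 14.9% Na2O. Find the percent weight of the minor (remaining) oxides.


Sum the three major oxides:
  SiO2 + Na2O + CaO = 68.7 + 14.9 + 10.7 = 94.3%
Subtract from 100%:
  Others = 100 - 94.3 = 5.7%

5.7%


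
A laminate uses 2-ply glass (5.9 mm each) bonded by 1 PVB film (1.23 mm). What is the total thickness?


Total thickness = glass contribution + PVB contribution
  Glass: 2 * 5.9 = 11.8 mm
  PVB: 1 * 1.23 = 1.23 mm
  Total = 11.8 + 1.23 = 13.03 mm

13.03 mm


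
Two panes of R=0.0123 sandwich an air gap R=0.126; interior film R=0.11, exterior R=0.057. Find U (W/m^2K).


Total thermal resistance (series):
  R_total = R_in + R_glass + R_air + R_glass + R_out
  R_total = 0.11 + 0.0123 + 0.126 + 0.0123 + 0.057 = 0.3176 m^2K/W
U-value = 1 / R_total = 1 / 0.3176 = 3.149 W/m^2K

3.149 W/m^2K


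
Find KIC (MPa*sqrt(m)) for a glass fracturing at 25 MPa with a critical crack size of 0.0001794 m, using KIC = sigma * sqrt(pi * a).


Fracture toughness: KIC = sigma * sqrt(pi * a)
  pi * a = pi * 0.0001794 = 0.000563602
  sqrt(pi * a) = 0.02374
  KIC = 25 * 0.02374 = 0.594 MPa*sqrt(m)

0.594 MPa*sqrt(m)


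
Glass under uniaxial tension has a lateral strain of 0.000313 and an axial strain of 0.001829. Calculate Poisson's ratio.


Poisson's ratio: nu = lateral strain / axial strain
  nu = 0.000313 / 0.001829 = 0.1711

0.1711


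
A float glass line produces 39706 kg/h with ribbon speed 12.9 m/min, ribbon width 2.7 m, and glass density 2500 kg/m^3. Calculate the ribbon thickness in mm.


Ribbon cross-section from mass balance:
  Volume rate = throughput / density = 39706 / 2500 = 15.8824 m^3/h
  thickness = volume rate / (speed * 60 * width), i.e.
  thickness = throughput / (60 * speed * width * density) * 1000
  thickness = 39706 / (60 * 12.9 * 2.7 * 2500) * 1000 = 7.6 mm

7.6 mm


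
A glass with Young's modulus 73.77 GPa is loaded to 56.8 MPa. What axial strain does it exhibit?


Rearrange E = sigma / epsilon:
  epsilon = sigma / E
  E (MPa) = 73.77 * 1000 = 73770
  epsilon = 56.8 / 73770 = 0.00077

0.00077


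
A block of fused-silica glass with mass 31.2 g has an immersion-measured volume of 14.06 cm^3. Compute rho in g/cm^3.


Use the definition of density:
  rho = mass / volume
  rho = 31.2 / 14.06 = 2.219 g/cm^3

2.219 g/cm^3


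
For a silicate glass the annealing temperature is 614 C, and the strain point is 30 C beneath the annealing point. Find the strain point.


Strain point = annealing point - difference:
  T_strain = 614 - 30 = 584 C

584 C


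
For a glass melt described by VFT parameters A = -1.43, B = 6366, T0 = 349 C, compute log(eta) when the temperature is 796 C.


VFT equation: log(eta) = A + B / (T - T0)
  T - T0 = 796 - 349 = 447
  B / (T - T0) = 6366 / 447 = 14.242
  log(eta) = -1.43 + 14.242 = 12.812

12.812


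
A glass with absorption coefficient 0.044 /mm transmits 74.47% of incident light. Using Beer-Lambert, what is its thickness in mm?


Rearrange T = exp(-alpha * thickness):
  thickness = -ln(T) / alpha
  T = 74.47/100 = 0.7447
  ln(T) = -0.29477
  -ln(T) = 0.29477
  thickness = 0.29477 / 0.044 = 6.7 mm

6.7 mm


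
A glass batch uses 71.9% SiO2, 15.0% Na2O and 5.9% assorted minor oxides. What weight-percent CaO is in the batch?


Pieces sum to 100%:
  CaO = 100 - (SiO2 + Na2O + others)
  CaO = 100 - (71.9 + 15.0 + 5.9) = 7.2%

7.2%


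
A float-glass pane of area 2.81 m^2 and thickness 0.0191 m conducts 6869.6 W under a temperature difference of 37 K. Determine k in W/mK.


Fourier's law rearranged: k = Q * t / (A * dT)
  Numerator = 6869.6 * 0.0191 = 131.20936
  Denominator = 2.81 * 37 = 103.97
  k = 131.20936 / 103.97 = 1.262 W/mK

1.262 W/mK


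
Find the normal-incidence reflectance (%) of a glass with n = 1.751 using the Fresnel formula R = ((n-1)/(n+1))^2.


Fresnel reflectance at normal incidence:
  R = ((n - 1)/(n + 1))^2
  (n - 1)/(n + 1) = (1.751 - 1)/(1.751 + 1) = 0.272992
  R = 0.272992^2 = 0.0745246
  R(%) = 0.0745246 * 100 = 7.452%

7.452%


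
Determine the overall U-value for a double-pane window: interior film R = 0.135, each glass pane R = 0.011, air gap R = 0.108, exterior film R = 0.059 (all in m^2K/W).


Total thermal resistance (series):
  R_total = R_in + R_glass + R_air + R_glass + R_out
  R_total = 0.135 + 0.011 + 0.108 + 0.011 + 0.059 = 0.324 m^2K/W
U-value = 1 / R_total = 1 / 0.324 = 3.086 W/m^2K

3.086 W/m^2K


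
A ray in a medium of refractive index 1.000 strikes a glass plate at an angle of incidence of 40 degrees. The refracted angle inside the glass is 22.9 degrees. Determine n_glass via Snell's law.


Apply Snell's law: n1 * sin(theta1) = n2 * sin(theta2)
  n2 = n1 * sin(theta1) / sin(theta2)
  sin(40) = 0.642788
  sin(22.9) = 0.389124
  n2 = 1.000 * 0.642788 / 0.389124 = 1.6519

1.6519


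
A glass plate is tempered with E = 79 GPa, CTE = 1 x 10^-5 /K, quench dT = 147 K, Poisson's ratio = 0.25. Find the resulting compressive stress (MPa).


Tempering stress: sigma = E * alpha * dT / (1 - nu)
  E (MPa) = 79 * 1000 = 79000
  Numerator = 79000 * (1 x 10^-5) * 147 = 116.13
  Denominator = 1 - 0.25 = 0.75
  sigma = 116.13 / 0.75 = 154.8 MPa

154.8 MPa


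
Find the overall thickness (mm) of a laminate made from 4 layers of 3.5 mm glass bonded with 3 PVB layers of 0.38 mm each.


Total thickness = glass contribution + PVB contribution
  Glass: 4 * 3.5 = 14.0 mm
  PVB: 3 * 0.38 = 1.14 mm
  Total = 14.0 + 1.14 = 15.14 mm

15.14 mm


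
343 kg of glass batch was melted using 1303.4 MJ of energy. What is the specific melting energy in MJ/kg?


Rearrange E = m * s for s:
  s = E / m
  s = 1303.4 / 343 = 3.8 MJ/kg

3.8 MJ/kg


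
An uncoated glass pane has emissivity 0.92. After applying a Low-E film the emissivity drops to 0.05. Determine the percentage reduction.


Percentage reduction = (1 - coated/uncoated) * 100
  Ratio = 0.05 / 0.92 = 0.0543
  Reduction = (1 - 0.0543) * 100 = 94.6%

94.6%


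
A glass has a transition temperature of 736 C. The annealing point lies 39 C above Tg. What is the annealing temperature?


The annealing temperature is Tg plus the offset:
  T_anneal = 736 + 39 = 775 C

775 C


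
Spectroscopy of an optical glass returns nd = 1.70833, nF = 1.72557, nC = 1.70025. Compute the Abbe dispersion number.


Abbe number formula: Vd = (nd - 1) / (nF - nC)
  nd - 1 = 1.70833 - 1 = 0.70833
  nF - nC = 1.72557 - 1.70025 = 0.02532
  Vd = 0.70833 / 0.02532 = 27.98

27.98


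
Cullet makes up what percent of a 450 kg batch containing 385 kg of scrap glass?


Cullet ratio = (cullet mass / total batch mass) * 100
  Ratio = 385 / 450 * 100 = 85.56%

85.56%


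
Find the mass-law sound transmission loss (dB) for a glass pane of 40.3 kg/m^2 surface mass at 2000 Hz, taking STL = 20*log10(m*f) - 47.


Mass law: STL = 20 * log10(m * f) - 47
  m * f = 40.3 * 2000 = 80600
  log10(80600) = 4.90634
  STL = 20 * 4.90634 - 47 = 98.1268 - 47 = 51.1 dB

51.1 dB


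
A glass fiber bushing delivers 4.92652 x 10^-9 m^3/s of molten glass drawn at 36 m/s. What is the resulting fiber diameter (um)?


Cross-sectional area from continuity:
  A = Q / v = 4.92652 x 10^-9 / 36 = 1.368478 x 10^-10 m^2
Diameter from circular cross-section:
  d = sqrt(4A / pi) * 10^6 (m -> um)
  d = sqrt(4 * 1.368478 x 10^-10 / pi) * 10^6 = 13.2 um

13.2 um


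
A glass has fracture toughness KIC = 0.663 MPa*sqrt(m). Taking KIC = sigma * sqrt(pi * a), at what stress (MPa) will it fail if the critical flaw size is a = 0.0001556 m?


Rearrange KIC = sigma * sqrt(pi * a):
  sigma = KIC / sqrt(pi * a)
  sqrt(pi * 0.0001556) = 0.02211
  sigma = 0.663 / 0.02211 = 29.99 MPa

29.99 MPa


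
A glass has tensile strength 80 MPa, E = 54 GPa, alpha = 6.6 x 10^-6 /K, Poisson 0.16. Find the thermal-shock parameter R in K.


Thermal shock resistance: R = sigma * (1 - nu) / (E * alpha)
  Numerator = 80 * (1 - 0.16) = 67.2
  Denominator = 54 * 1000 * (6.6 x 10^-6) = 0.3564
  R = 67.2 / 0.3564 = 188.6 K

188.6 K


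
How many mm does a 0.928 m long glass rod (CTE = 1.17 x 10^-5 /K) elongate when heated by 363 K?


Thermal expansion formula: dL = alpha * L0 * dT
  dL = (1.17 x 10^-5) * 0.928 * 363 = 0.00394131 m
Convert to mm: 0.00394131 * 1000 = 3.9413 mm

3.9413 mm


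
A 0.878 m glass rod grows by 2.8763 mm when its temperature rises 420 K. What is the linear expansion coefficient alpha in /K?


Rearrange dL = alpha * L0 * dT for alpha:
  alpha = dL / (L0 * dT)
  alpha = (2.8763 / 1000) / (0.878 * 420) = 0.0000078 /K = 7.8 x 10^-6 /K

7.8 x 10^-6 /K


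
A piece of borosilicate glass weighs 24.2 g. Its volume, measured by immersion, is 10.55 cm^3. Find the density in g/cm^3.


Use the definition of density:
  rho = mass / volume
  rho = 24.2 / 10.55 = 2.294 g/cm^3

2.294 g/cm^3


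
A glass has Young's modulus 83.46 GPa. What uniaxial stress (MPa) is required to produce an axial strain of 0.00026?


Rearrange E = sigma / epsilon:
  sigma = E * epsilon
  E (MPa) = 83.46 * 1000 = 83460
  sigma = 83460 * 0.00026 = 21.7 MPa

21.7 MPa


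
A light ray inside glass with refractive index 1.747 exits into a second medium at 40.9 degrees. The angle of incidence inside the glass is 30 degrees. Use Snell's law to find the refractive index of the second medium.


Apply Snell's law: n1 * sin(theta1) = n2 * sin(theta2)
  n2 = n1 * sin(theta1) / sin(theta2)
  sin(30) = 0.5
  sin(40.9) = 0.654741
  n2 = 1.747 * 0.5 / 0.654741 = 1.3341

1.3341


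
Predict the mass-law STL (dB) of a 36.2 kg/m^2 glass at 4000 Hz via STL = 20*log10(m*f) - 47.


Mass law: STL = 20 * log10(m * f) - 47
  m * f = 36.2 * 4000 = 144800
  log10(144800) = 5.16077
  STL = 20 * 5.16077 - 47 = 103.2154 - 47 = 56.2 dB

56.2 dB


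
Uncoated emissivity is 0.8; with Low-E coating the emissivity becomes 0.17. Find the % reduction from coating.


Percentage reduction = (1 - coated/uncoated) * 100
  Ratio = 0.17 / 0.8 = 0.2125
  Reduction = (1 - 0.2125) * 100 = 78.8%

78.8%


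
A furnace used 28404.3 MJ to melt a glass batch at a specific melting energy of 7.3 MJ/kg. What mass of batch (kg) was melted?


Rearrange E = m * s for m:
  m = E / s
  m = 28404.3 / 7.3 = 3891.0 kg

3891.0 kg


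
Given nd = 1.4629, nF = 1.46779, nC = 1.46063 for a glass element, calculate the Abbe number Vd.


Abbe number formula: Vd = (nd - 1) / (nF - nC)
  nd - 1 = 1.4629 - 1 = 0.4629
  nF - nC = 1.46779 - 1.46063 = 0.00716
  Vd = 0.4629 / 0.00716 = 64.65

64.65


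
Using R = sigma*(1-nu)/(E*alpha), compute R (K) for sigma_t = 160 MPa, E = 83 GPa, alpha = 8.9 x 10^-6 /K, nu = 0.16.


Thermal shock resistance: R = sigma * (1 - nu) / (E * alpha)
  Numerator = 160 * (1 - 0.16) = 134.4
  Denominator = 83 * 1000 * (8.9 x 10^-6) = 0.7387
  R = 134.4 / 0.7387 = 181.9 K

181.9 K


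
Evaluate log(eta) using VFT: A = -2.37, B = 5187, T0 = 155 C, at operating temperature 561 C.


VFT equation: log(eta) = A + B / (T - T0)
  T - T0 = 561 - 155 = 406
  B / (T - T0) = 5187 / 406 = 12.776
  log(eta) = -2.37 + 12.776 = 10.406

10.406


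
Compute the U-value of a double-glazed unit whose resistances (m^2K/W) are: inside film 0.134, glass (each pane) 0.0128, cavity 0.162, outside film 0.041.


Total thermal resistance (series):
  R_total = R_in + R_glass + R_air + R_glass + R_out
  R_total = 0.134 + 0.0128 + 0.162 + 0.0128 + 0.041 = 0.3626 m^2K/W
U-value = 1 / R_total = 1 / 0.3626 = 2.758 W/m^2K

2.758 W/m^2K


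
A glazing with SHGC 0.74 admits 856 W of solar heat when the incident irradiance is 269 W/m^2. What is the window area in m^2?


Rearrange Q = Area * SHGC * Irradiance:
  Area = Q / (SHGC * Irradiance)
  Area = 856 / (0.74 * 269) = 4.3 m^2

4.3 m^2


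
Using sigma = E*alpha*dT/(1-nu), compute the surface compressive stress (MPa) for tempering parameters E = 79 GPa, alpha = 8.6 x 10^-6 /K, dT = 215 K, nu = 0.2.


Tempering stress: sigma = E * alpha * dT / (1 - nu)
  E (MPa) = 79 * 1000 = 79000
  Numerator = 79000 * (8.6 x 10^-6) * 215 = 146.071
  Denominator = 1 - 0.2 = 0.8
  sigma = 146.071 / 0.8 = 182.6 MPa

182.6 MPa


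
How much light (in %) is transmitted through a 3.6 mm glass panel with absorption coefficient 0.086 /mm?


Beer-Lambert law: T = exp(-alpha * thickness)
  exponent = -0.086 * 3.6 = -0.3096
  T = exp(-0.3096) = 0.7337
  Percentage = 0.7337 * 100 = 73.37%

73.37%


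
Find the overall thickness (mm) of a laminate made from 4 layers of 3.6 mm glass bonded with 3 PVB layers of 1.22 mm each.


Total thickness = glass contribution + PVB contribution
  Glass: 4 * 3.6 = 14.4 mm
  PVB: 3 * 1.22 = 3.66 mm
  Total = 14.4 + 3.66 = 18.06 mm

18.06 mm


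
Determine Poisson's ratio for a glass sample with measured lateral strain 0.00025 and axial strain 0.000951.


Poisson's ratio: nu = lateral strain / axial strain
  nu = 0.00025 / 0.000951 = 0.2629

0.2629


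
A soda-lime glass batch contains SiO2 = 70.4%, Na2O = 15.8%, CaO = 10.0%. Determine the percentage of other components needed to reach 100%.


Sum the three major oxides:
  SiO2 + Na2O + CaO = 70.4 + 15.8 + 10.0 = 96.2%
Subtract from 100%:
  Others = 100 - 96.2 = 3.8%

3.8%


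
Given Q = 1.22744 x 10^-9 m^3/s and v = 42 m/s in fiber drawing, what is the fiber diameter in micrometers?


Cross-sectional area from continuity:
  A = Q / v = 1.22744 x 10^-9 / 42 = 2.922476 x 10^-11 m^2
Diameter from circular cross-section:
  d = sqrt(4A / pi) * 10^6 (m -> um)
  d = sqrt(4 * 2.922476 x 10^-11 / pi) * 10^6 = 6.1 um

6.1 um


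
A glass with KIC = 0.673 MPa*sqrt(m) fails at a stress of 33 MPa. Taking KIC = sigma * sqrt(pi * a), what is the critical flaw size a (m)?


Rearrange KIC = sigma * sqrt(pi * a):
  sqrt(pi * a) = KIC / sigma
  sqrt(pi * a) = 0.673 / 33 = 0.020394
  a = (KIC / sigma)^2 / pi
  a = 0.020394^2 / pi = 0.0001324 m

0.0001324 m


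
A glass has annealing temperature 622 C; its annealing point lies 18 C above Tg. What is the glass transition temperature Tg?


Rearrange T_anneal = Tg + offset for Tg:
  Tg = T_anneal - offset = 622 - 18 = 604 C

604 C


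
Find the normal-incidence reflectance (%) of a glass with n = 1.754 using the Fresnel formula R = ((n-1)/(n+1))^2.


Fresnel reflectance at normal incidence:
  R = ((n - 1)/(n + 1))^2
  (n - 1)/(n + 1) = (1.754 - 1)/(1.754 + 1) = 0.273784
  R = 0.273784^2 = 0.0749577
  R(%) = 0.0749577 * 100 = 7.496%

7.496%


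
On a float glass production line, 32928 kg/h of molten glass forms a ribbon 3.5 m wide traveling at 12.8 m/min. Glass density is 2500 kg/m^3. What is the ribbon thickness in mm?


Ribbon cross-section from mass balance:
  Volume rate = throughput / density = 32928 / 2500 = 13.1712 m^3/h
  thickness = volume rate / (speed * 60 * width), i.e.
  thickness = throughput / (60 * speed * width * density) * 1000
  thickness = 32928 / (60 * 12.8 * 3.5 * 2500) * 1000 = 4.9 mm

4.9 mm


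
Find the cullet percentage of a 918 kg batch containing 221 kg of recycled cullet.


Cullet ratio = (cullet mass / total batch mass) * 100
  Ratio = 221 / 918 * 100 = 24.07%

24.07%


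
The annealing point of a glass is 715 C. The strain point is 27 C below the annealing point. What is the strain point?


Strain point = annealing point - difference:
  T_strain = 715 - 27 = 688 C

688 C


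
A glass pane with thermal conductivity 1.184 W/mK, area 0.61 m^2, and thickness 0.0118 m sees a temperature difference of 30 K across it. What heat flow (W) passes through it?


Fourier's law: Q = k * A * dT / t
  Q = 1.184 * 0.61 * 30 / 0.0118
  Q = 21.6672 / 0.0118 = 1836.2 W

1836.2 W


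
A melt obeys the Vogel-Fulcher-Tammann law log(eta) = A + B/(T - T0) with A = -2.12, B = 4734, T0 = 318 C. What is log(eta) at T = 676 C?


VFT equation: log(eta) = A + B / (T - T0)
  T - T0 = 676 - 318 = 358
  B / (T - T0) = 4734 / 358 = 13.223
  log(eta) = -2.12 + 13.223 = 11.103

11.103


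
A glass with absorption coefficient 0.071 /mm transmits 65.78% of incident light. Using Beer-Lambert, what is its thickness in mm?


Rearrange T = exp(-alpha * thickness):
  thickness = -ln(T) / alpha
  T = 65.78/100 = 0.6578
  ln(T) = -0.41885
  -ln(T) = 0.41885
  thickness = 0.41885 / 0.071 = 5.9 mm

5.9 mm


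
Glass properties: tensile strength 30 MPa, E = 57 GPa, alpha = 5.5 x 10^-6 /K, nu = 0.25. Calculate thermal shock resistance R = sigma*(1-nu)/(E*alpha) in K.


Thermal shock resistance: R = sigma * (1 - nu) / (E * alpha)
  Numerator = 30 * (1 - 0.25) = 22.5
  Denominator = 57 * 1000 * (5.5 x 10^-6) = 0.3135
  R = 22.5 / 0.3135 = 71.8 K

71.8 K


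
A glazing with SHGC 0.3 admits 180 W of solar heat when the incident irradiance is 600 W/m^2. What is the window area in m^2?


Rearrange Q = Area * SHGC * Irradiance:
  Area = Q / (SHGC * Irradiance)
  Area = 180 / (0.3 * 600) = 1.0 m^2

1.0 m^2


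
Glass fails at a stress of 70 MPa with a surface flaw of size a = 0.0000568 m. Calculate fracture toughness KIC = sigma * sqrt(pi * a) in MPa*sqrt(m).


Fracture toughness: KIC = sigma * sqrt(pi * a)
  pi * a = pi * 0.0000568 = 0.000178442
  sqrt(pi * a) = 0.013358
  KIC = 70 * 0.013358 = 0.935 MPa*sqrt(m)

0.935 MPa*sqrt(m)


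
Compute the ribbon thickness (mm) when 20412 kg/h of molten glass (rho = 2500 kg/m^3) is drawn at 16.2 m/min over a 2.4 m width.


Ribbon cross-section from mass balance:
  Volume rate = throughput / density = 20412 / 2500 = 8.1648 m^3/h
  thickness = volume rate / (speed * 60 * width), i.e.
  thickness = throughput / (60 * speed * width * density) * 1000
  thickness = 20412 / (60 * 16.2 * 2.4 * 2500) * 1000 = 3.5 mm

3.5 mm


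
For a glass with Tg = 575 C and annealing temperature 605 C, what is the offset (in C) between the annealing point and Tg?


Offset = T_anneal - Tg:
  offset = 605 - 575 = 30 C

30 C


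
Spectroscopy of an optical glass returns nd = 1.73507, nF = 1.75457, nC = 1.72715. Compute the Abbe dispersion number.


Abbe number formula: Vd = (nd - 1) / (nF - nC)
  nd - 1 = 1.73507 - 1 = 0.73507
  nF - nC = 1.75457 - 1.72715 = 0.02742
  Vd = 0.73507 / 0.02742 = 26.81

26.81


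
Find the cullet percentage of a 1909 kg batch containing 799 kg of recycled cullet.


Cullet ratio = (cullet mass / total batch mass) * 100
  Ratio = 799 / 1909 * 100 = 41.85%

41.85%


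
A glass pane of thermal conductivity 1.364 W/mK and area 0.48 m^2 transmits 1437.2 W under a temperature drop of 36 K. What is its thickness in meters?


Fourier's law: t = k * A * dT / Q
  t = 1.364 * 0.48 * 36 / 1437.2
  t = 23.56992 / 1437.2 = 0.0164 m

0.0164 m


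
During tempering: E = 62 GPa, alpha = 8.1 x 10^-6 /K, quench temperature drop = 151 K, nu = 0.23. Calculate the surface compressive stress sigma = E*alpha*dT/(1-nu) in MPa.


Tempering stress: sigma = E * alpha * dT / (1 - nu)
  E (MPa) = 62 * 1000 = 62000
  Numerator = 62000 * (8.1 x 10^-6) * 151 = 75.8322
  Denominator = 1 - 0.23 = 0.77
  sigma = 75.8322 / 0.77 = 98.5 MPa

98.5 MPa


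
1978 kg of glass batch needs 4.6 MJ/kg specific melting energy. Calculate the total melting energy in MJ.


Total energy = mass * specific energy
  E = 1978 * 4.6 = 9098.8 MJ

9098.8 MJ


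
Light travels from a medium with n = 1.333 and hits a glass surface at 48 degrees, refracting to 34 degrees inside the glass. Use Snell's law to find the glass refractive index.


Apply Snell's law: n1 * sin(theta1) = n2 * sin(theta2)
  n2 = n1 * sin(theta1) / sin(theta2)
  sin(48) = 0.743145
  sin(34) = 0.559193
  n2 = 1.333 * 0.743145 / 0.559193 = 1.7715

1.7715


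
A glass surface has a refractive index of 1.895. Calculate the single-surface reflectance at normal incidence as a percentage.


Fresnel reflectance at normal incidence:
  R = ((n - 1)/(n + 1))^2
  (n - 1)/(n + 1) = (1.895 - 1)/(1.895 + 1) = 0.309154
  R = 0.309154^2 = 0.0955762
  R(%) = 0.0955762 * 100 = 9.558%

9.558%


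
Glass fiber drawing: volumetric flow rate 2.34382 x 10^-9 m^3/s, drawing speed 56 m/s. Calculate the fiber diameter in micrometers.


Cross-sectional area from continuity:
  A = Q / v = 2.34382 x 10^-9 / 56 = 4.185393 x 10^-11 m^2
Diameter from circular cross-section:
  d = sqrt(4A / pi) * 10^6 (m -> um)
  d = sqrt(4 * 4.185393 x 10^-11 / pi) * 10^6 = 7.3 um

7.3 um


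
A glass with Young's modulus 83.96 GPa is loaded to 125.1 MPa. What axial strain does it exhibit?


Rearrange E = sigma / epsilon:
  epsilon = sigma / E
  E (MPa) = 83.96 * 1000 = 83960
  epsilon = 125.1 / 83960 = 0.00149

0.00149


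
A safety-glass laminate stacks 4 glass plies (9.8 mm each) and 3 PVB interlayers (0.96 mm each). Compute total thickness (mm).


Total thickness = glass contribution + PVB contribution
  Glass: 4 * 9.8 = 39.2 mm
  PVB: 3 * 0.96 = 2.88 mm
  Total = 39.2 + 2.88 = 42.08 mm

42.08 mm


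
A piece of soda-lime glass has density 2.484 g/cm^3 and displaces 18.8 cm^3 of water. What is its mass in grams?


Rearrange rho = m / V:
  m = rho * V
  m = 2.484 * 18.8 = 46.699 g

46.699 g


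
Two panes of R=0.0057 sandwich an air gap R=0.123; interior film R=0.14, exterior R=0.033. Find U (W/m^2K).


Total thermal resistance (series):
  R_total = R_in + R_glass + R_air + R_glass + R_out
  R_total = 0.14 + 0.0057 + 0.123 + 0.0057 + 0.033 = 0.3074 m^2K/W
U-value = 1 / R_total = 1 / 0.3074 = 3.253 W/m^2K

3.253 W/m^2K


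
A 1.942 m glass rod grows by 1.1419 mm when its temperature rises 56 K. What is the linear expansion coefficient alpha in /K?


Rearrange dL = alpha * L0 * dT for alpha:
  alpha = dL / (L0 * dT)
  alpha = (1.1419 / 1000) / (1.942 * 56) = 0.0000105 /K = 1.05 x 10^-5 /K

1.05 x 10^-5 /K


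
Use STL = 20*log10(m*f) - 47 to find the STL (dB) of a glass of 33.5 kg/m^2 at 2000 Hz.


Mass law: STL = 20 * log10(m * f) - 47
  m * f = 33.5 * 2000 = 67000
  log10(67000) = 4.82607
  STL = 20 * 4.82607 - 47 = 96.5214 - 47 = 49.5 dB

49.5 dB


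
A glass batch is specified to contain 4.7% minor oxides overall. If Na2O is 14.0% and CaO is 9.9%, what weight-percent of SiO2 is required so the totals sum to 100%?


Known pieces sum to 100%:
  SiO2 = 100 - (others + Na2O + CaO)
  SiO2 = 100 - (4.7 + 14.0 + 9.9) = 71.4%

71.4%


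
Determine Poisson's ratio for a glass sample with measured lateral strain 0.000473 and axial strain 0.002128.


Poisson's ratio: nu = lateral strain / axial strain
  nu = 0.000473 / 0.002128 = 0.2223

0.2223


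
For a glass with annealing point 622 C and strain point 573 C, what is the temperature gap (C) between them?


Gap = T_anneal - T_strain:
  gap = 622 - 573 = 49 C

49 C


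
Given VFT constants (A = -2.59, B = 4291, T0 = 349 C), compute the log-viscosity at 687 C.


VFT equation: log(eta) = A + B / (T - T0)
  T - T0 = 687 - 349 = 338
  B / (T - T0) = 4291 / 338 = 12.695
  log(eta) = -2.59 + 12.695 = 10.105

10.105


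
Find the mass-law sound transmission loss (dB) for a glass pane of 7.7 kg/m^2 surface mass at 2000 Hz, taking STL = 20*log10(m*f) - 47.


Mass law: STL = 20 * log10(m * f) - 47
  m * f = 7.7 * 2000 = 15400
  log10(15400) = 4.18752
  STL = 20 * 4.18752 - 47 = 83.7504 - 47 = 36.8 dB

36.8 dB


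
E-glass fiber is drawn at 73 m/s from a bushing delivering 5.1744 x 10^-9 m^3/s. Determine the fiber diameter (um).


Cross-sectional area from continuity:
  A = Q / v = 5.1744 x 10^-9 / 73 = 7.088219 x 10^-11 m^2
Diameter from circular cross-section:
  d = sqrt(4A / pi) * 10^6 (m -> um)
  d = sqrt(4 * 7.088219 x 10^-11 / pi) * 10^6 = 9.5 um

9.5 um


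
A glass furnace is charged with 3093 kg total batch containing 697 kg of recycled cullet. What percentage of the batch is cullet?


Cullet ratio = (cullet mass / total batch mass) * 100
  Ratio = 697 / 3093 * 100 = 22.53%

22.53%


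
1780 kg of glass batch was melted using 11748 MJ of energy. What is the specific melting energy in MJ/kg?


Rearrange E = m * s for s:
  s = E / m
  s = 11748 / 1780 = 6.6 MJ/kg

6.6 MJ/kg


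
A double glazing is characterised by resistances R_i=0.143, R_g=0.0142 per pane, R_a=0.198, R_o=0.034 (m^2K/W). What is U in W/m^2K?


Total thermal resistance (series):
  R_total = R_in + R_glass + R_air + R_glass + R_out
  R_total = 0.143 + 0.0142 + 0.198 + 0.0142 + 0.034 = 0.4034 m^2K/W
U-value = 1 / R_total = 1 / 0.4034 = 2.479 W/m^2K

2.479 W/m^2K


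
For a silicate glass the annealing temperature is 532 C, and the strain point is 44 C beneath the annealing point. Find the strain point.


Strain point = annealing point - difference:
  T_strain = 532 - 44 = 488 C

488 C


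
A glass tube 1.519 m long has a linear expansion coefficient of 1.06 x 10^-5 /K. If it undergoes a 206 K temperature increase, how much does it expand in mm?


Thermal expansion formula: dL = alpha * L0 * dT
  dL = (1.06 x 10^-5) * 1.519 * 206 = 0.00331689 m
Convert to mm: 0.00331689 * 1000 = 3.3169 mm

3.3169 mm


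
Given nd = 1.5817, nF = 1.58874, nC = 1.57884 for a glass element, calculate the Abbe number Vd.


Abbe number formula: Vd = (nd - 1) / (nF - nC)
  nd - 1 = 1.5817 - 1 = 0.5817
  nF - nC = 1.58874 - 1.57884 = 0.0099
  Vd = 0.5817 / 0.0099 = 58.76

58.76


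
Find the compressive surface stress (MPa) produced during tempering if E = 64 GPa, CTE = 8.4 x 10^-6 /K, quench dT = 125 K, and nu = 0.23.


Tempering stress: sigma = E * alpha * dT / (1 - nu)
  E (MPa) = 64 * 1000 = 64000
  Numerator = 64000 * (8.4 x 10^-6) * 125 = 67.2
  Denominator = 1 - 0.23 = 0.77
  sigma = 67.2 / 0.77 = 87.3 MPa

87.3 MPa


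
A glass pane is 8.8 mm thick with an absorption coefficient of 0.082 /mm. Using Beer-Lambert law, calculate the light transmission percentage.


Beer-Lambert law: T = exp(-alpha * thickness)
  exponent = -0.082 * 8.8 = -0.7216
  T = exp(-0.7216) = 0.486
  Percentage = 0.486 * 100 = 48.6%

48.6%


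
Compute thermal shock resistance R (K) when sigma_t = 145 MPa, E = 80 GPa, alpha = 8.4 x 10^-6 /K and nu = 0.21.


Thermal shock resistance: R = sigma * (1 - nu) / (E * alpha)
  Numerator = 145 * (1 - 0.21) = 114.55
  Denominator = 80 * 1000 * (8.4 x 10^-6) = 0.672
  R = 114.55 / 0.672 = 170.5 K

170.5 K


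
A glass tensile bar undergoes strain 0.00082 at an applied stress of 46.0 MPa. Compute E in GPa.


Young's modulus: E = stress / strain
  E = 46.0 MPa / 0.00082 = 56097.56 MPa
Convert to GPa: 56097.56 / 1000 = 56.1 GPa

56.1 GPa


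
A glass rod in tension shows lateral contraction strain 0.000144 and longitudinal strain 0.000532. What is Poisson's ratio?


Poisson's ratio: nu = lateral strain / axial strain
  nu = 0.000144 / 0.000532 = 0.2707

0.2707


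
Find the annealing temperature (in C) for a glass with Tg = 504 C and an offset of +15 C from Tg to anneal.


The annealing temperature is Tg plus the offset:
  T_anneal = 504 + 15 = 519 C

519 C


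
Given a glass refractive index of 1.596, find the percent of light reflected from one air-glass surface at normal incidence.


Fresnel reflectance at normal incidence:
  R = ((n - 1)/(n + 1))^2
  (n - 1)/(n + 1) = (1.596 - 1)/(1.596 + 1) = 0.229584
  R = 0.229584^2 = 0.0527088
  R(%) = 0.0527088 * 100 = 5.271%

5.271%


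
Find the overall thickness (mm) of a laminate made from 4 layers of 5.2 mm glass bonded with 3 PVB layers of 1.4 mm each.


Total thickness = glass contribution + PVB contribution
  Glass: 4 * 5.2 = 20.8 mm
  PVB: 3 * 1.4 = 4.2 mm
  Total = 20.8 + 4.2 = 25.0 mm

25.0 mm


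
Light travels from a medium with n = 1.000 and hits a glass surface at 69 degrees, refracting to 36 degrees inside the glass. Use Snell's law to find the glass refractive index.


Apply Snell's law: n1 * sin(theta1) = n2 * sin(theta2)
  n2 = n1 * sin(theta1) / sin(theta2)
  sin(69) = 0.93358
  sin(36) = 0.587785
  n2 = 1.000 * 0.93358 / 0.587785 = 1.5883

1.5883


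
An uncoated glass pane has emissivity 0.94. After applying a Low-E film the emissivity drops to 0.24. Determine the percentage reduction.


Percentage reduction = (1 - coated/uncoated) * 100
  Ratio = 0.24 / 0.94 = 0.2553
  Reduction = (1 - 0.2553) * 100 = 74.5%

74.5%


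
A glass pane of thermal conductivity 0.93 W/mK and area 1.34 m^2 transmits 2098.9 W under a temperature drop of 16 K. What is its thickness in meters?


Fourier's law: t = k * A * dT / Q
  t = 0.93 * 1.34 * 16 / 2098.9
  t = 19.9392 / 2098.9 = 0.0095 m

0.0095 m


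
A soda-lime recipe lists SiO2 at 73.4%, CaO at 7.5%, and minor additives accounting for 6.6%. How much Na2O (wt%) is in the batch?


Pieces sum to 100%:
  Na2O = 100 - (SiO2 + CaO + others)
  Na2O = 100 - (73.4 + 7.5 + 6.6) = 12.5%

12.5%


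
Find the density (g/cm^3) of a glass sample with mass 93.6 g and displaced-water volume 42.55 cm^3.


Use the definition of density:
  rho = mass / volume
  rho = 93.6 / 42.55 = 2.2 g/cm^3

2.2 g/cm^3


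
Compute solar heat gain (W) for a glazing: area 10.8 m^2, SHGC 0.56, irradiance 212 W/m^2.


Solar heat gain: Q = Area * SHGC * Irradiance
  Q = 10.8 * 0.56 * 212 = 1282.2 W

1282.2 W


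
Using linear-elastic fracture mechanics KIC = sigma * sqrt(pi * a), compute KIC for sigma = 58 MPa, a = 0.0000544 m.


Fracture toughness: KIC = sigma * sqrt(pi * a)
  pi * a = pi * 0.0000544 = 0.000170903
  sqrt(pi * a) = 0.013073
  KIC = 58 * 0.013073 = 0.758 MPa*sqrt(m)

0.758 MPa*sqrt(m)


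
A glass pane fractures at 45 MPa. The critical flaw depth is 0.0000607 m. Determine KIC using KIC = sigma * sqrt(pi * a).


Fracture toughness: KIC = sigma * sqrt(pi * a)
  pi * a = pi * 0.0000607 = 0.000190695
  sqrt(pi * a) = 0.013809
  KIC = 45 * 0.013809 = 0.621 MPa*sqrt(m)

0.621 MPa*sqrt(m)


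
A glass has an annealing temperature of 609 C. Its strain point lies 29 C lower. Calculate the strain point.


Strain point = annealing point - difference:
  T_strain = 609 - 29 = 580 C

580 C


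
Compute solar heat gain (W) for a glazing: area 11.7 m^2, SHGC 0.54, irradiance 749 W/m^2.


Solar heat gain: Q = Area * SHGC * Irradiance
  Q = 11.7 * 0.54 * 749 = 4732.2 W

4732.2 W


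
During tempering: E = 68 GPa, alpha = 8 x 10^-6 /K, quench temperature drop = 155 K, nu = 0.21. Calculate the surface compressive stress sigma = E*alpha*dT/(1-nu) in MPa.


Tempering stress: sigma = E * alpha * dT / (1 - nu)
  E (MPa) = 68 * 1000 = 68000
  Numerator = 68000 * (8 x 10^-6) * 155 = 84.32
  Denominator = 1 - 0.21 = 0.79
  sigma = 84.32 / 0.79 = 106.7 MPa

106.7 MPa


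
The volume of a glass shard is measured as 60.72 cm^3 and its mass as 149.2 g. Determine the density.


Use the definition of density:
  rho = mass / volume
  rho = 149.2 / 60.72 = 2.457 g/cm^3

2.457 g/cm^3


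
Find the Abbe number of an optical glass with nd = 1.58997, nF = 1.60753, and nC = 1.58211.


Abbe number formula: Vd = (nd - 1) / (nF - nC)
  nd - 1 = 1.58997 - 1 = 0.58997
  nF - nC = 1.60753 - 1.58211 = 0.02542
  Vd = 0.58997 / 0.02542 = 23.21

23.21


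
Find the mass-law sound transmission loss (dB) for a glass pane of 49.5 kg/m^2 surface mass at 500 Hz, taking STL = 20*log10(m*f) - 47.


Mass law: STL = 20 * log10(m * f) - 47
  m * f = 49.5 * 500 = 24750
  log10(24750) = 4.39358
  STL = 20 * 4.39358 - 47 = 87.8716 - 47 = 40.9 dB

40.9 dB


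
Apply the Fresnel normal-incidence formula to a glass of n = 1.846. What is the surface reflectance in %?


Fresnel reflectance at normal incidence:
  R = ((n - 1)/(n + 1))^2
  (n - 1)/(n + 1) = (1.846 - 1)/(1.846 + 1) = 0.297259
  R = 0.297259^2 = 0.0883629
  R(%) = 0.0883629 * 100 = 8.836%

8.836%


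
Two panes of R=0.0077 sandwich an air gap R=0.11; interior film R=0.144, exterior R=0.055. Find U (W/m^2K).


Total thermal resistance (series):
  R_total = R_in + R_glass + R_air + R_glass + R_out
  R_total = 0.144 + 0.0077 + 0.11 + 0.0077 + 0.055 = 0.3244 m^2K/W
U-value = 1 / R_total = 1 / 0.3244 = 3.083 W/m^2K

3.083 W/m^2K


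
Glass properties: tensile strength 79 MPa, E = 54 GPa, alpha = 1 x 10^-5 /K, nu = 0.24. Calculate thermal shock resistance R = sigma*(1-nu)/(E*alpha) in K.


Thermal shock resistance: R = sigma * (1 - nu) / (E * alpha)
  Numerator = 79 * (1 - 0.24) = 60.04
  Denominator = 54 * 1000 * (1 x 10^-5) = 0.54
  R = 60.04 / 0.54 = 111.2 K

111.2 K


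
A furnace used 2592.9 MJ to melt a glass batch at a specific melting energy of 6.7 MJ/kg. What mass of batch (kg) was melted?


Rearrange E = m * s for m:
  m = E / s
  m = 2592.9 / 6.7 = 387.0 kg

387.0 kg


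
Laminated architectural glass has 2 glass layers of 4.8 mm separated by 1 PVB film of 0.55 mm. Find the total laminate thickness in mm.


Total thickness = glass contribution + PVB contribution
  Glass: 2 * 4.8 = 9.6 mm
  PVB: 1 * 0.55 = 0.55 mm
  Total = 9.6 + 0.55 = 10.15 mm

10.15 mm


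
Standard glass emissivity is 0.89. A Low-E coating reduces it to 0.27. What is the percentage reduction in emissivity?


Percentage reduction = (1 - coated/uncoated) * 100
  Ratio = 0.27 / 0.89 = 0.3034
  Reduction = (1 - 0.3034) * 100 = 69.7%

69.7%


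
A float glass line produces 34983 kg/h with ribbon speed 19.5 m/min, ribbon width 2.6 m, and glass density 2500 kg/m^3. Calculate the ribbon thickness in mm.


Ribbon cross-section from mass balance:
  Volume rate = throughput / density = 34983 / 2500 = 13.9932 m^3/h
  thickness = volume rate / (speed * 60 * width), i.e.
  thickness = throughput / (60 * speed * width * density) * 1000
  thickness = 34983 / (60 * 19.5 * 2.6 * 2500) * 1000 = 4.6 mm

4.6 mm


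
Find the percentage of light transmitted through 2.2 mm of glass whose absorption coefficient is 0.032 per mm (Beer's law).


Beer-Lambert law: T = exp(-alpha * thickness)
  exponent = -0.032 * 2.2 = -0.0704
  T = exp(-0.0704) = 0.932
  Percentage = 0.932 * 100 = 93.2%

93.2%


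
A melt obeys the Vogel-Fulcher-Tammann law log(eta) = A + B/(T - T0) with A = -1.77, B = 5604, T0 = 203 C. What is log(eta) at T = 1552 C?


VFT equation: log(eta) = A + B / (T - T0)
  T - T0 = 1552 - 203 = 1349
  B / (T - T0) = 5604 / 1349 = 4.154
  log(eta) = -1.77 + 4.154 = 2.384

2.384


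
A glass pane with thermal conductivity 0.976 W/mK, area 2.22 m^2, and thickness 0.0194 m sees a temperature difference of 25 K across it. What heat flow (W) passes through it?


Fourier's law: Q = k * A * dT / t
  Q = 0.976 * 2.22 * 25 / 0.0194
  Q = 54.168 / 0.0194 = 2792.2 W

2792.2 W


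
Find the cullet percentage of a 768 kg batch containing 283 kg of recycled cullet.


Cullet ratio = (cullet mass / total batch mass) * 100
  Ratio = 283 / 768 * 100 = 36.85%

36.85%


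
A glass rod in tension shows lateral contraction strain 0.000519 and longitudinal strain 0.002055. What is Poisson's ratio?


Poisson's ratio: nu = lateral strain / axial strain
  nu = 0.000519 / 0.002055 = 0.2526

0.2526


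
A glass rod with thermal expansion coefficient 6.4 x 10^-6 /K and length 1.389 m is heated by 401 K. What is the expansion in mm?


Thermal expansion formula: dL = alpha * L0 * dT
  dL = (6.4 x 10^-6) * 1.389 * 401 = 0.00356473 m
Convert to mm: 0.00356473 * 1000 = 3.5647 mm

3.5647 mm


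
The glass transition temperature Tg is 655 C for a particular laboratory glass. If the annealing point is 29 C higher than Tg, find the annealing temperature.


The annealing temperature is Tg plus the offset:
  T_anneal = 655 + 29 = 684 C

684 C


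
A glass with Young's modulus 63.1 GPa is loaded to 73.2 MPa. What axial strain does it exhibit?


Rearrange E = sigma / epsilon:
  epsilon = sigma / E
  E (MPa) = 63.1 * 1000 = 63100
  epsilon = 73.2 / 63100 = 0.00116

0.00116


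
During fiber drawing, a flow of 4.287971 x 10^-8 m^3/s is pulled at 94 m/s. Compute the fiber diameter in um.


Cross-sectional area from continuity:
  A = Q / v = 4.287971 x 10^-8 / 94 = 4.561671 x 10^-10 m^2
Diameter from circular cross-section:
  d = sqrt(4A / pi) * 10^6 (m -> um)
  d = sqrt(4 * 4.561671 x 10^-10 / pi) * 10^6 = 24.1 um

24.1 um


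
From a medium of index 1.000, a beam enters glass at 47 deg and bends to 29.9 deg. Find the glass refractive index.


Apply Snell's law: n1 * sin(theta1) = n2 * sin(theta2)
  n2 = n1 * sin(theta1) / sin(theta2)
  sin(47) = 0.731354
  sin(29.9) = 0.498488
  n2 = 1.000 * 0.731354 / 0.498488 = 1.4671

1.4671
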